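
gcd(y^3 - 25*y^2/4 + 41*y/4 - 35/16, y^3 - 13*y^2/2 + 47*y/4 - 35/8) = y^2 - 6*y + 35/4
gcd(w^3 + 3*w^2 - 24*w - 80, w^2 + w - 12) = w + 4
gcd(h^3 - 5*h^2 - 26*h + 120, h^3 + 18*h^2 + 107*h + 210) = h + 5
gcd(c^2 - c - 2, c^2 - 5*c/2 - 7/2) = c + 1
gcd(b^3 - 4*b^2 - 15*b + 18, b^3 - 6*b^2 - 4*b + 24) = b - 6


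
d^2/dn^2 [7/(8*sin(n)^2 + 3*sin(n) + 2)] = 7*(-256*sin(n)^4 - 72*sin(n)^3 + 439*sin(n)^2 + 150*sin(n) - 14)/(8*sin(n)^2 + 3*sin(n) + 2)^3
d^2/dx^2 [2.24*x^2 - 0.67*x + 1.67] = 4.48000000000000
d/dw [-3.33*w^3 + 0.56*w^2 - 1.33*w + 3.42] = -9.99*w^2 + 1.12*w - 1.33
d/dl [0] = 0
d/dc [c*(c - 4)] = 2*c - 4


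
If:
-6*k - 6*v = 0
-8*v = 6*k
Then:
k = 0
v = 0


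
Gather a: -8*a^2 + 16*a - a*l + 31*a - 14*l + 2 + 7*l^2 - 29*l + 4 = -8*a^2 + a*(47 - l) + 7*l^2 - 43*l + 6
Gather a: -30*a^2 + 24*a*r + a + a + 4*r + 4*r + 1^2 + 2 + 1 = -30*a^2 + a*(24*r + 2) + 8*r + 4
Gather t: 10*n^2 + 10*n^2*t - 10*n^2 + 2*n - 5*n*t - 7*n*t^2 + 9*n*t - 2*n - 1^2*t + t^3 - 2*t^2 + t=t^3 + t^2*(-7*n - 2) + t*(10*n^2 + 4*n)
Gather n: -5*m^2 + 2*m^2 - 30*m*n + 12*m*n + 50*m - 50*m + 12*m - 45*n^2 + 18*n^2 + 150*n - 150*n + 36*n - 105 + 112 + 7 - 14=-3*m^2 + 12*m - 27*n^2 + n*(36 - 18*m)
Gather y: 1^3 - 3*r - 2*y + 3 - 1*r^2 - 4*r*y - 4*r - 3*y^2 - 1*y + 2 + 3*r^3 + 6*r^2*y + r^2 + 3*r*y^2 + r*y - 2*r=3*r^3 - 9*r + y^2*(3*r - 3) + y*(6*r^2 - 3*r - 3) + 6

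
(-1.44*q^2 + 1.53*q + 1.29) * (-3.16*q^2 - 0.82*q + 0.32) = 4.5504*q^4 - 3.654*q^3 - 5.7918*q^2 - 0.5682*q + 0.4128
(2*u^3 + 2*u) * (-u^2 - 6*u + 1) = -2*u^5 - 12*u^4 - 12*u^2 + 2*u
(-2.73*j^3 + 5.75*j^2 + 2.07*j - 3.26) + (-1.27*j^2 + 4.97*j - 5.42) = -2.73*j^3 + 4.48*j^2 + 7.04*j - 8.68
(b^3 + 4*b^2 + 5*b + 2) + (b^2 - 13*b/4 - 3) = b^3 + 5*b^2 + 7*b/4 - 1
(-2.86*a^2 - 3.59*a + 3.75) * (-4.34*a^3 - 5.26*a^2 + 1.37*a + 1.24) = 12.4124*a^5 + 30.6242*a^4 - 1.3098*a^3 - 28.1897*a^2 + 0.6859*a + 4.65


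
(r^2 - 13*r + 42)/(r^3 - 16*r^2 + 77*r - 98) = (r - 6)/(r^2 - 9*r + 14)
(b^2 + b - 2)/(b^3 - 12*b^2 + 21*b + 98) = (b - 1)/(b^2 - 14*b + 49)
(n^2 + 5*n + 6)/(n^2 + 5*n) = (n^2 + 5*n + 6)/(n*(n + 5))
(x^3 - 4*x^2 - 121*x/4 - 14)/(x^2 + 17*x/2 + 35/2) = (x^2 - 15*x/2 - 4)/(x + 5)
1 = 1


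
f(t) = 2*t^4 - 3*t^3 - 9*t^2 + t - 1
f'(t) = 8*t^3 - 9*t^2 - 18*t + 1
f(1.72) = -23.67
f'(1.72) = -15.88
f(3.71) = 104.54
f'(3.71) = 218.86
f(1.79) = -24.72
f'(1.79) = -14.17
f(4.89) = 581.47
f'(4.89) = 633.21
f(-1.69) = 2.40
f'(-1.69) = -32.90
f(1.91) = -26.21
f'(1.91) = -10.47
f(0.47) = -2.73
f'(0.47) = -8.62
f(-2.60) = 79.68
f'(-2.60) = -153.65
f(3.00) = 2.00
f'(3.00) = 82.00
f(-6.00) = 2909.00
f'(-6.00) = -1943.00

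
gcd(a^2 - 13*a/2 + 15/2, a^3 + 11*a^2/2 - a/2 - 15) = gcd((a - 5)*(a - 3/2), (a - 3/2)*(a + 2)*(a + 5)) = a - 3/2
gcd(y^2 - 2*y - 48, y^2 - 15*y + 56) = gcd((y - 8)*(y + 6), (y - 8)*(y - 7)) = y - 8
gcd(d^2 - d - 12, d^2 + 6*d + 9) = d + 3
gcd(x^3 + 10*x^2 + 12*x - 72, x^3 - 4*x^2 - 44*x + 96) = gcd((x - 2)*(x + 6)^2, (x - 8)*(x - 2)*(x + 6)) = x^2 + 4*x - 12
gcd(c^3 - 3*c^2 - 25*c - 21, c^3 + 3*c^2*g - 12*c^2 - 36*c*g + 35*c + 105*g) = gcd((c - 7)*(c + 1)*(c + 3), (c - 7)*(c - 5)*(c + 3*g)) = c - 7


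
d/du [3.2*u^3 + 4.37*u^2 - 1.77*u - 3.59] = 9.6*u^2 + 8.74*u - 1.77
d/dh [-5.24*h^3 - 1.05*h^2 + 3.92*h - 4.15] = -15.72*h^2 - 2.1*h + 3.92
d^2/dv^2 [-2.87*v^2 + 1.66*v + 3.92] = -5.74000000000000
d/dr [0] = 0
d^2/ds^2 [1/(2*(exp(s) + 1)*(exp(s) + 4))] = (4*exp(3*s) + 15*exp(2*s) + 9*exp(s) - 20)*exp(s)/(2*(exp(6*s) + 15*exp(5*s) + 87*exp(4*s) + 245*exp(3*s) + 348*exp(2*s) + 240*exp(s) + 64))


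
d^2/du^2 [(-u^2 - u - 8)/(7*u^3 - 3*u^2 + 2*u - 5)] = 2*(-49*u^6 - 147*u^5 - 2247*u^4 + 1098*u^3 - 717*u^2 - 651*u + 53)/(343*u^9 - 441*u^8 + 483*u^7 - 1014*u^6 + 768*u^5 - 591*u^4 + 713*u^3 - 285*u^2 + 150*u - 125)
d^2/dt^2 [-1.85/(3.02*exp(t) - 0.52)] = (-16.87274*exp(t) - 2.90524)*exp(t)/(3.02*exp(t) - 0.52)^3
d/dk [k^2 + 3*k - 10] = 2*k + 3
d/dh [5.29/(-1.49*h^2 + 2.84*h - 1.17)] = (15.7642*h - 15.0236)/(1.49*h^2 - 2.84*h + 1.17)^2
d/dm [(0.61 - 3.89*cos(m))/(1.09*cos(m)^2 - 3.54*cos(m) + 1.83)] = (-4.2401*cos(m)^2 + 1.3298*cos(m) + 4.9593)*sin(m)/(1.1881*cos(m)^4 - 7.7172*cos(m)^3 + 16.521*cos(m)^2 - 12.9564*cos(m) + 3.3489)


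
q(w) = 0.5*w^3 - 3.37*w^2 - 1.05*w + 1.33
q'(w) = 1.5*w^2 - 6.74*w - 1.05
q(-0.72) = 0.15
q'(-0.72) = 4.58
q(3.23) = -20.37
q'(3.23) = -7.17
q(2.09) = -11.02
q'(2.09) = -8.58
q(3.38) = -21.41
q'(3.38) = -6.69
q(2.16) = -11.62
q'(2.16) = -8.61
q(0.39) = 0.44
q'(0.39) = -3.45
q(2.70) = -16.23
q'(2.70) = -8.31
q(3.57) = -22.62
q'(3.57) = -5.99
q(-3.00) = -39.35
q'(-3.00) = 32.67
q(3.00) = -18.65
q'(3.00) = -7.77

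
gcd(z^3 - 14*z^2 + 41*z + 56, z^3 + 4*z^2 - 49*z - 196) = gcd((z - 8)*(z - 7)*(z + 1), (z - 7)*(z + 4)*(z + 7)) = z - 7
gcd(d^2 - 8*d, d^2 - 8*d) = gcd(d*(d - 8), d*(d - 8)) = d^2 - 8*d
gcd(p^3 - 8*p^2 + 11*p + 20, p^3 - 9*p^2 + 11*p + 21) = p + 1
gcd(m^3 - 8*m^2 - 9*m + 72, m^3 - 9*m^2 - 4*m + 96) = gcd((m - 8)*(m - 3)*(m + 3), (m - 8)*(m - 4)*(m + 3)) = m^2 - 5*m - 24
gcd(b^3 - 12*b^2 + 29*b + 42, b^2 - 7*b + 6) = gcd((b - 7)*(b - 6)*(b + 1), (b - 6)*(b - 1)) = b - 6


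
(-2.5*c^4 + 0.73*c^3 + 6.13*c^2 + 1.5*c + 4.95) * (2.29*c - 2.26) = -5.725*c^5 + 7.3217*c^4 + 12.3879*c^3 - 10.4188*c^2 + 7.9455*c - 11.187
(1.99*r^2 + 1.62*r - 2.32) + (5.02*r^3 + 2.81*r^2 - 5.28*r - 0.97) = 5.02*r^3 + 4.8*r^2 - 3.66*r - 3.29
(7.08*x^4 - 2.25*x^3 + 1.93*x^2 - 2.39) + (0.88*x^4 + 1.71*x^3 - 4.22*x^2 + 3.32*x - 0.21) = 7.96*x^4 - 0.54*x^3 - 2.29*x^2 + 3.32*x - 2.6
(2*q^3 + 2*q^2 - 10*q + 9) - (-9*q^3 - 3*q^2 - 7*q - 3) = 11*q^3 + 5*q^2 - 3*q + 12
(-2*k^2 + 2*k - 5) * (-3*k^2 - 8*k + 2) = 6*k^4 + 10*k^3 - 5*k^2 + 44*k - 10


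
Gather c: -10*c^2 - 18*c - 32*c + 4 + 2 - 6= -10*c^2 - 50*c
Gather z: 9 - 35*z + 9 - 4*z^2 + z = -4*z^2 - 34*z + 18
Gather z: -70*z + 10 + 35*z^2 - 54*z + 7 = 35*z^2 - 124*z + 17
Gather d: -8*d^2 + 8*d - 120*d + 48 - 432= -8*d^2 - 112*d - 384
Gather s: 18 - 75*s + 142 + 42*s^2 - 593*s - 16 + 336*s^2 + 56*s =378*s^2 - 612*s + 144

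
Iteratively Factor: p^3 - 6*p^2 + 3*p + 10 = (p - 2)*(p^2 - 4*p - 5) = (p - 5)*(p - 2)*(p + 1)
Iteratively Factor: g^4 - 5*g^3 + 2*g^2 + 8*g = (g + 1)*(g^3 - 6*g^2 + 8*g) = (g - 2)*(g + 1)*(g^2 - 4*g) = g*(g - 2)*(g + 1)*(g - 4)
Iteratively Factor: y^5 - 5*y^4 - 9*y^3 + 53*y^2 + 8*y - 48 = (y + 1)*(y^4 - 6*y^3 - 3*y^2 + 56*y - 48) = (y - 4)*(y + 1)*(y^3 - 2*y^2 - 11*y + 12) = (y - 4)*(y + 1)*(y + 3)*(y^2 - 5*y + 4) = (y - 4)*(y - 1)*(y + 1)*(y + 3)*(y - 4)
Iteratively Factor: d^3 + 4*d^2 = (d)*(d^2 + 4*d) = d*(d + 4)*(d)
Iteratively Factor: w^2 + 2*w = (w + 2)*(w)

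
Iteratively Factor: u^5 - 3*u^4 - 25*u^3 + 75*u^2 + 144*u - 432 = (u + 3)*(u^4 - 6*u^3 - 7*u^2 + 96*u - 144) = (u - 4)*(u + 3)*(u^3 - 2*u^2 - 15*u + 36) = (u - 4)*(u - 3)*(u + 3)*(u^2 + u - 12) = (u - 4)*(u - 3)^2*(u + 3)*(u + 4)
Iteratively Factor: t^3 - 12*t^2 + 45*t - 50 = (t - 2)*(t^2 - 10*t + 25) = (t - 5)*(t - 2)*(t - 5)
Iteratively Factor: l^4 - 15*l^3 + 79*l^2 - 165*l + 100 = (l - 5)*(l^3 - 10*l^2 + 29*l - 20) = (l - 5)*(l - 1)*(l^2 - 9*l + 20) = (l - 5)^2*(l - 1)*(l - 4)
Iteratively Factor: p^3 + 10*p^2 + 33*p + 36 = (p + 3)*(p^2 + 7*p + 12) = (p + 3)^2*(p + 4)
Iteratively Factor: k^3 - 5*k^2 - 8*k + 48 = (k - 4)*(k^2 - k - 12) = (k - 4)*(k + 3)*(k - 4)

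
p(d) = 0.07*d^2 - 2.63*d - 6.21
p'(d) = 0.14*d - 2.63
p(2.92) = -13.29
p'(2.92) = -2.22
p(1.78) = -10.67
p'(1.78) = -2.38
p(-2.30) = 0.21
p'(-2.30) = -2.95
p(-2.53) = 0.89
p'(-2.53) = -2.98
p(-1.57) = -1.91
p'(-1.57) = -2.85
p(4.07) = -15.75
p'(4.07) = -2.06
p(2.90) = -13.25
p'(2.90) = -2.22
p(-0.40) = -5.15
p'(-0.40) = -2.69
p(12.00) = -27.69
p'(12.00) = -0.95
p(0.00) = -6.21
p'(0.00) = -2.63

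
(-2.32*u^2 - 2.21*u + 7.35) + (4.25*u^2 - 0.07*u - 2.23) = 1.93*u^2 - 2.28*u + 5.12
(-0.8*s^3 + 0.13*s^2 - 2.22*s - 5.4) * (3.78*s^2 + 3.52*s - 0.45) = -3.024*s^5 - 2.3246*s^4 - 7.574*s^3 - 28.2849*s^2 - 18.009*s + 2.43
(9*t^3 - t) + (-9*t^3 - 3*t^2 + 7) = -3*t^2 - t + 7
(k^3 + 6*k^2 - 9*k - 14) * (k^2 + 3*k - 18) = k^5 + 9*k^4 - 9*k^3 - 149*k^2 + 120*k + 252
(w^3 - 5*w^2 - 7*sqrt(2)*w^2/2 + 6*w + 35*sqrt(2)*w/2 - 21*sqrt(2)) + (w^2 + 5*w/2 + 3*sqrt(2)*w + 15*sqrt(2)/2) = w^3 - 7*sqrt(2)*w^2/2 - 4*w^2 + 17*w/2 + 41*sqrt(2)*w/2 - 27*sqrt(2)/2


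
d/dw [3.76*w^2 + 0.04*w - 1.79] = 7.52*w + 0.04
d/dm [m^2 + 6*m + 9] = 2*m + 6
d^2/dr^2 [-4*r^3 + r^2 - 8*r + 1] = 2 - 24*r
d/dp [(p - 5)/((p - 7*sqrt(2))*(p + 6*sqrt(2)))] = (-p^2 + 10*p - 84 - 5*sqrt(2))/(p^4 - 2*sqrt(2)*p^3 - 166*p^2 + 168*sqrt(2)*p + 7056)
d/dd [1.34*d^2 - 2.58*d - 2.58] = 2.68*d - 2.58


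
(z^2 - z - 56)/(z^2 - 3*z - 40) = (z + 7)/(z + 5)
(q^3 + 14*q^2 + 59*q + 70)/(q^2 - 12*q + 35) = (q^3 + 14*q^2 + 59*q + 70)/(q^2 - 12*q + 35)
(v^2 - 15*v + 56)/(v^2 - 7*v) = (v - 8)/v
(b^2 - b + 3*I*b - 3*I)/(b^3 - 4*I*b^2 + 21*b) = (b - 1)/(b*(b - 7*I))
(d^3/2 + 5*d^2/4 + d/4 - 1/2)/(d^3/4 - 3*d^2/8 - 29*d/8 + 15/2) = 2*(2*d^3 + 5*d^2 + d - 2)/(2*d^3 - 3*d^2 - 29*d + 60)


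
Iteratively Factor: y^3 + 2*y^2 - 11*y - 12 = (y - 3)*(y^2 + 5*y + 4) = (y - 3)*(y + 1)*(y + 4)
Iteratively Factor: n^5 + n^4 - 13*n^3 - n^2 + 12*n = (n - 3)*(n^4 + 4*n^3 - n^2 - 4*n) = (n - 3)*(n + 4)*(n^3 - n) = (n - 3)*(n - 1)*(n + 4)*(n^2 + n) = n*(n - 3)*(n - 1)*(n + 4)*(n + 1)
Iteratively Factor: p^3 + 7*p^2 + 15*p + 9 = (p + 1)*(p^2 + 6*p + 9) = (p + 1)*(p + 3)*(p + 3)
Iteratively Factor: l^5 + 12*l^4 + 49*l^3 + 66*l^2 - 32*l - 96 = (l + 4)*(l^4 + 8*l^3 + 17*l^2 - 2*l - 24) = (l - 1)*(l + 4)*(l^3 + 9*l^2 + 26*l + 24) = (l - 1)*(l + 2)*(l + 4)*(l^2 + 7*l + 12) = (l - 1)*(l + 2)*(l + 3)*(l + 4)*(l + 4)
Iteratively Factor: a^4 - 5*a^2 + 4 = (a - 1)*(a^3 + a^2 - 4*a - 4) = (a - 1)*(a + 2)*(a^2 - a - 2) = (a - 2)*(a - 1)*(a + 2)*(a + 1)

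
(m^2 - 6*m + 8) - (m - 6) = m^2 - 7*m + 14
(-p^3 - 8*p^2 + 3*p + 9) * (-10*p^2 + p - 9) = 10*p^5 + 79*p^4 - 29*p^3 - 15*p^2 - 18*p - 81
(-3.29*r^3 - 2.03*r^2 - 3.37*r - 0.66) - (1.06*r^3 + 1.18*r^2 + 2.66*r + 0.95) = -4.35*r^3 - 3.21*r^2 - 6.03*r - 1.61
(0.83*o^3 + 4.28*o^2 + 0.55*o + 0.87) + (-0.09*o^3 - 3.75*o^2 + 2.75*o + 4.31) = 0.74*o^3 + 0.53*o^2 + 3.3*o + 5.18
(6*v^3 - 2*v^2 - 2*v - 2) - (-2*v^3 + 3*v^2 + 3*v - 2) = 8*v^3 - 5*v^2 - 5*v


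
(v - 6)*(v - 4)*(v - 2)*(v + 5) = v^4 - 7*v^3 - 16*v^2 + 172*v - 240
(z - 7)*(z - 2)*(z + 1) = z^3 - 8*z^2 + 5*z + 14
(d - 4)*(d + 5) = d^2 + d - 20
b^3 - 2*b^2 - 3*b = b*(b - 3)*(b + 1)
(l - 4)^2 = l^2 - 8*l + 16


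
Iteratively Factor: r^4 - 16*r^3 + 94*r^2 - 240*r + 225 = (r - 3)*(r^3 - 13*r^2 + 55*r - 75) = (r - 5)*(r - 3)*(r^2 - 8*r + 15) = (r - 5)^2*(r - 3)*(r - 3)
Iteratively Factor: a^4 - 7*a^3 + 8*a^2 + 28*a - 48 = (a + 2)*(a^3 - 9*a^2 + 26*a - 24) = (a - 2)*(a + 2)*(a^2 - 7*a + 12) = (a - 3)*(a - 2)*(a + 2)*(a - 4)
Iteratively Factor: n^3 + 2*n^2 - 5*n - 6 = (n + 3)*(n^2 - n - 2) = (n + 1)*(n + 3)*(n - 2)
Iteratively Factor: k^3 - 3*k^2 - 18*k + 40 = (k - 5)*(k^2 + 2*k - 8) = (k - 5)*(k - 2)*(k + 4)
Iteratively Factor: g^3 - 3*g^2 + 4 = (g - 2)*(g^2 - g - 2) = (g - 2)^2*(g + 1)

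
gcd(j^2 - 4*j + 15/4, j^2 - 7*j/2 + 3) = j - 3/2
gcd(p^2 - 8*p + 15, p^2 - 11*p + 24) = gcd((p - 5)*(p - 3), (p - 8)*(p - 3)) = p - 3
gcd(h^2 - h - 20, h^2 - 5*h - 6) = 1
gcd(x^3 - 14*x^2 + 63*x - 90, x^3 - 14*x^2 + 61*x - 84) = x - 3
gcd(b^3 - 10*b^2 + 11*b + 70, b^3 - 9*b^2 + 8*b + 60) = b^2 - 3*b - 10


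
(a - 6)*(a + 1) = a^2 - 5*a - 6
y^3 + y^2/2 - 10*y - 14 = (y - 7/2)*(y + 2)^2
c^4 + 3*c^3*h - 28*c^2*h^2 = c^2*(c - 4*h)*(c + 7*h)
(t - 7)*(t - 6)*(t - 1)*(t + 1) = t^4 - 13*t^3 + 41*t^2 + 13*t - 42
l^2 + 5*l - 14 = (l - 2)*(l + 7)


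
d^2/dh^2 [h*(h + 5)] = 2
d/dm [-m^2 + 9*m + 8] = 9 - 2*m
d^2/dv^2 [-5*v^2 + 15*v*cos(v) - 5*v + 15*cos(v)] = -15*v*cos(v) - 30*sin(v) - 15*cos(v) - 10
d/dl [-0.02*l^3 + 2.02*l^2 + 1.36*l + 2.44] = -0.06*l^2 + 4.04*l + 1.36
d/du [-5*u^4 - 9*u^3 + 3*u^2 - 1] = u*(-20*u^2 - 27*u + 6)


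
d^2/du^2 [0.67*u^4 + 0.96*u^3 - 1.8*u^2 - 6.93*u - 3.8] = 8.04*u^2 + 5.76*u - 3.6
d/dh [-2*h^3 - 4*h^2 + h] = -6*h^2 - 8*h + 1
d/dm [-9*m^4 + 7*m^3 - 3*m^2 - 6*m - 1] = -36*m^3 + 21*m^2 - 6*m - 6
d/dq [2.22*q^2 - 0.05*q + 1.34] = 4.44*q - 0.05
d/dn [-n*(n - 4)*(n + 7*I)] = -3*n^2 + n*(8 - 14*I) + 28*I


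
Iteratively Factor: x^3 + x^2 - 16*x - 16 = (x - 4)*(x^2 + 5*x + 4) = (x - 4)*(x + 1)*(x + 4)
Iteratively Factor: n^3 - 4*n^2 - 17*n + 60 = (n - 3)*(n^2 - n - 20) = (n - 3)*(n + 4)*(n - 5)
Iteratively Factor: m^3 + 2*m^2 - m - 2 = (m + 1)*(m^2 + m - 2) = (m - 1)*(m + 1)*(m + 2)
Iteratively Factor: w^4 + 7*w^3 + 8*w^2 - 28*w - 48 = (w - 2)*(w^3 + 9*w^2 + 26*w + 24) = (w - 2)*(w + 3)*(w^2 + 6*w + 8) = (w - 2)*(w + 2)*(w + 3)*(w + 4)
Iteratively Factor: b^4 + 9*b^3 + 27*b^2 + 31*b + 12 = (b + 3)*(b^3 + 6*b^2 + 9*b + 4) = (b + 3)*(b + 4)*(b^2 + 2*b + 1) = (b + 1)*(b + 3)*(b + 4)*(b + 1)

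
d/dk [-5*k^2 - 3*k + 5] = -10*k - 3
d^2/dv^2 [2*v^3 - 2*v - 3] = 12*v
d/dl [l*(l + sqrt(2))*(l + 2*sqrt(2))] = 3*l^2 + 6*sqrt(2)*l + 4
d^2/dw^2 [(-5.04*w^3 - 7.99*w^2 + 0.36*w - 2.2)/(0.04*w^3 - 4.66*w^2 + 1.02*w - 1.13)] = (-1.90448*w^6 + 1.23724799999991*w^5 - 1.22260800000004*w^4 - 16.2530399999999*w^3 + 0.307860000000005*w^2 + 12.158016*w - 0.983229999999994)/(6.4e-5*w^9 - 0.022368*w^8 + 2.610768*w^7 - 102.340888*w^6 + 67.838376*w^5 - 88.4373*w^4 + 33.441132*w^3 - 21.378018*w^2 + 3.907314*w - 1.442897)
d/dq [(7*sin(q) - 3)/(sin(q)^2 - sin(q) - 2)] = (-7*sin(q)^2 + 6*sin(q) - 17)*cos(q)/(sin(q) + cos(q)^2 + 1)^2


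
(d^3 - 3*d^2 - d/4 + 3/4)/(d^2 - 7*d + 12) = (d^2 - 1/4)/(d - 4)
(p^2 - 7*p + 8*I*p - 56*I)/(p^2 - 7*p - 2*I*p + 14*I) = (p + 8*I)/(p - 2*I)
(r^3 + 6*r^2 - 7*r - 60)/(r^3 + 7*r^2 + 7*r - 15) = (r^2 + r - 12)/(r^2 + 2*r - 3)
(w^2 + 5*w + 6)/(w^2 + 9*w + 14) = (w + 3)/(w + 7)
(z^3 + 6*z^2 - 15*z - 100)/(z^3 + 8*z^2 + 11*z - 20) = (z^2 + z - 20)/(z^2 + 3*z - 4)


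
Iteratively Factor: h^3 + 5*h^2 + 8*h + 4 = (h + 2)*(h^2 + 3*h + 2) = (h + 2)^2*(h + 1)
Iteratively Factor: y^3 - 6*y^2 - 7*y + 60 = (y - 4)*(y^2 - 2*y - 15) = (y - 4)*(y + 3)*(y - 5)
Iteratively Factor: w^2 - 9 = (w - 3)*(w + 3)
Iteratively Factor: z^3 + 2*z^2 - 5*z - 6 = (z + 1)*(z^2 + z - 6) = (z + 1)*(z + 3)*(z - 2)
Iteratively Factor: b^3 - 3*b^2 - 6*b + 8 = (b - 4)*(b^2 + b - 2) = (b - 4)*(b - 1)*(b + 2)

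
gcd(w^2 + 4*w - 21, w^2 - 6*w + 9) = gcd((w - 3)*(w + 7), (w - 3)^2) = w - 3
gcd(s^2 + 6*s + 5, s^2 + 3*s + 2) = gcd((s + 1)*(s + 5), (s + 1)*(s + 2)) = s + 1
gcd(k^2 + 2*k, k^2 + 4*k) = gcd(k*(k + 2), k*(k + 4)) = k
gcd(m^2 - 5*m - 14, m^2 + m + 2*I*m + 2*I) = 1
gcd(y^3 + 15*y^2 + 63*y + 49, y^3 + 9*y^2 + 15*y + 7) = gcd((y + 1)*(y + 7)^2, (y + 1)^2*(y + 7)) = y^2 + 8*y + 7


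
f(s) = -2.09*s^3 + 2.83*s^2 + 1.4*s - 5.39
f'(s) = -6.27*s^2 + 5.66*s + 1.4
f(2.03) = -8.37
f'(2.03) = -12.95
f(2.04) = -8.50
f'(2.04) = -13.15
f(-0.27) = -5.52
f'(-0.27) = -0.59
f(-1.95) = 18.14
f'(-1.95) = -33.48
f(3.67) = -65.45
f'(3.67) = -62.28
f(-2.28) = 30.90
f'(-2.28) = -44.10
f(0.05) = -5.31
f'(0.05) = 1.67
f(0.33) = -4.69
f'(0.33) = 2.58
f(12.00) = -3192.59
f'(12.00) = -833.56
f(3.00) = -32.15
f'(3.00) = -38.05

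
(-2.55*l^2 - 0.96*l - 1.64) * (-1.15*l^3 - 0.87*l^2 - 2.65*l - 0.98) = 2.9325*l^5 + 3.3225*l^4 + 9.4787*l^3 + 6.4698*l^2 + 5.2868*l + 1.6072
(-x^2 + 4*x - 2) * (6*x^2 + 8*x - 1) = -6*x^4 + 16*x^3 + 21*x^2 - 20*x + 2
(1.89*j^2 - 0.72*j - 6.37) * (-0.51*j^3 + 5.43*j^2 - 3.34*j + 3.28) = -0.9639*j^5 + 10.6299*j^4 - 6.9735*j^3 - 25.9851*j^2 + 18.9142*j - 20.8936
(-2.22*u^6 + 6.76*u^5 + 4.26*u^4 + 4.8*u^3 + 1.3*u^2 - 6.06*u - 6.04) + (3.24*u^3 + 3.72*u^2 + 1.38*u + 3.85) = -2.22*u^6 + 6.76*u^5 + 4.26*u^4 + 8.04*u^3 + 5.02*u^2 - 4.68*u - 2.19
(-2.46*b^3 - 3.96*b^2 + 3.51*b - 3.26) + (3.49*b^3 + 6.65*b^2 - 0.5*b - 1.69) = 1.03*b^3 + 2.69*b^2 + 3.01*b - 4.95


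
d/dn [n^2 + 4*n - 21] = 2*n + 4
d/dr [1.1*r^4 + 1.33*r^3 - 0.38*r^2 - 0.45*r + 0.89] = 4.4*r^3 + 3.99*r^2 - 0.76*r - 0.45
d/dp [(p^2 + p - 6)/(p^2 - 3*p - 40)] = 2*(-2*p^2 - 34*p - 29)/(p^4 - 6*p^3 - 71*p^2 + 240*p + 1600)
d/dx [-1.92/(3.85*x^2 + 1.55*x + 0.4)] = (14.784*x + 2.976)/(3.85*x^2 + 1.55*x + 0.4)^2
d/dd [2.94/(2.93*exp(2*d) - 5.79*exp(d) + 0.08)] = (17.0226 - 17.2284*exp(d))*exp(d)/(2.93*exp(2*d) - 5.79*exp(d) + 0.08)^2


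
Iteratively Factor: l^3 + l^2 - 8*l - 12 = (l + 2)*(l^2 - l - 6) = (l + 2)^2*(l - 3)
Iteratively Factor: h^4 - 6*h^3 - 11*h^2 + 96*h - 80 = (h - 4)*(h^3 - 2*h^2 - 19*h + 20) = (h - 4)*(h - 1)*(h^2 - h - 20) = (h - 4)*(h - 1)*(h + 4)*(h - 5)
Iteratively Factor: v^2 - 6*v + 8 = (v - 4)*(v - 2)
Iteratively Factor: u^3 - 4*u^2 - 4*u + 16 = (u + 2)*(u^2 - 6*u + 8) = (u - 2)*(u + 2)*(u - 4)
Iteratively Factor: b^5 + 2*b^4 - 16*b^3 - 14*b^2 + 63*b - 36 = (b - 3)*(b^4 + 5*b^3 - b^2 - 17*b + 12) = (b - 3)*(b + 4)*(b^3 + b^2 - 5*b + 3) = (b - 3)*(b - 1)*(b + 4)*(b^2 + 2*b - 3) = (b - 3)*(b - 1)^2*(b + 4)*(b + 3)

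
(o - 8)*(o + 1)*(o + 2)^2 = o^4 - 3*o^3 - 32*o^2 - 60*o - 32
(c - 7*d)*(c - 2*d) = c^2 - 9*c*d + 14*d^2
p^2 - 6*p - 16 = (p - 8)*(p + 2)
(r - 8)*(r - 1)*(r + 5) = r^3 - 4*r^2 - 37*r + 40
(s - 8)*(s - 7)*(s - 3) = s^3 - 18*s^2 + 101*s - 168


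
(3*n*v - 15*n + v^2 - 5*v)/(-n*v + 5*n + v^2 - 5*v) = (3*n + v)/(-n + v)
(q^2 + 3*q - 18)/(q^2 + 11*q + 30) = (q - 3)/(q + 5)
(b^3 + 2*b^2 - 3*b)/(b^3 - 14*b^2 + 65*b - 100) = b*(b^2 + 2*b - 3)/(b^3 - 14*b^2 + 65*b - 100)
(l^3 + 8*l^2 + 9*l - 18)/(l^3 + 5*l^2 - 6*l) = (l + 3)/l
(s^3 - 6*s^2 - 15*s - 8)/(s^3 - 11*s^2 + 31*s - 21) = (s^3 - 6*s^2 - 15*s - 8)/(s^3 - 11*s^2 + 31*s - 21)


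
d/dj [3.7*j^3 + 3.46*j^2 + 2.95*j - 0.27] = 11.1*j^2 + 6.92*j + 2.95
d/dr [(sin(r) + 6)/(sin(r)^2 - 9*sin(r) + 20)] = (-12*sin(r) + cos(r)^2 + 73)*cos(r)/(sin(r)^2 - 9*sin(r) + 20)^2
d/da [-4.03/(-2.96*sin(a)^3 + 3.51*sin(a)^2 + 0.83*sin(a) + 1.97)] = (-35.7864*sin(a)^2 + 28.2906*sin(a) + 3.3449)*cos(a)/(-2.96*sin(a)^3 + 3.51*sin(a)^2 + 0.83*sin(a) + 1.97)^2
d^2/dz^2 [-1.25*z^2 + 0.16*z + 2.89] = -2.50000000000000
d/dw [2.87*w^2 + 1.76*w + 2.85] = 5.74*w + 1.76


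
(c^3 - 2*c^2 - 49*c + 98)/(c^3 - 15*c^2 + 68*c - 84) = (c + 7)/(c - 6)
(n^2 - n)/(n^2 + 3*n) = (n - 1)/(n + 3)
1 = 1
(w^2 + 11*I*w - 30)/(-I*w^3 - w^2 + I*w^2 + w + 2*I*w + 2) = (w^2 + 11*I*w - 30)/(-I*w^3 - w^2 + I*w^2 + w + 2*I*w + 2)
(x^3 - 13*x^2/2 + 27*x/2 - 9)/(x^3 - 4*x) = (2*x^2 - 9*x + 9)/(2*x*(x + 2))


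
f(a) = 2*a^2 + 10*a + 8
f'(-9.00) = -26.00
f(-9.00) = 80.00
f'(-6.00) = -14.00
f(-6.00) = 20.00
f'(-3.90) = -5.60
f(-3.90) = -0.58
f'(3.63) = 24.52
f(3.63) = 70.65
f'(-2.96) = -1.84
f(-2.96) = -4.08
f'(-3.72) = -4.88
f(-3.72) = -1.52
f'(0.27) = 11.08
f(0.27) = 10.85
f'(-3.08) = -2.32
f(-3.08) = -3.83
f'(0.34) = 11.36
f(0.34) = 11.63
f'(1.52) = 16.08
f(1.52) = 27.82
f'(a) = 4*a + 10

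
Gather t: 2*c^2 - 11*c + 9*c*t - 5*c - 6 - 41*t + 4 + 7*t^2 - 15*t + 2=2*c^2 - 16*c + 7*t^2 + t*(9*c - 56)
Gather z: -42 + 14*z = 14*z - 42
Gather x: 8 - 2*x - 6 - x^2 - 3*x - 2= -x^2 - 5*x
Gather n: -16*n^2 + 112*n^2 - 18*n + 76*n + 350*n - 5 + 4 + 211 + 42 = 96*n^2 + 408*n + 252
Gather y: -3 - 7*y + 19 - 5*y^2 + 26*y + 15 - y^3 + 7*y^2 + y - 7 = -y^3 + 2*y^2 + 20*y + 24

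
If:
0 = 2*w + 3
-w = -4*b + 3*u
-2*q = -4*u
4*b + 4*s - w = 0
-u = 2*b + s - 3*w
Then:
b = -111/56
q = -30/7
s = 45/28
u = -15/7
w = -3/2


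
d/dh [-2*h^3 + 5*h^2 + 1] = 2*h*(5 - 3*h)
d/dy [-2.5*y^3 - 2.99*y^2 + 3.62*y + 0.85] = -7.5*y^2 - 5.98*y + 3.62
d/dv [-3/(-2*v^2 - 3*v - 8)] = 3*(-4*v - 3)/(2*v^2 + 3*v + 8)^2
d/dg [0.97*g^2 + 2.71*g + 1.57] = 1.94*g + 2.71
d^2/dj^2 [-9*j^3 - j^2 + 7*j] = -54*j - 2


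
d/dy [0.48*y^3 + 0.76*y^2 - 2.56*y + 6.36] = 1.44*y^2 + 1.52*y - 2.56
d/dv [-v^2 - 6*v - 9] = -2*v - 6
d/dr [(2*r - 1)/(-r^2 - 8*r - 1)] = 2*(r^2 - r - 5)/(r^4 + 16*r^3 + 66*r^2 + 16*r + 1)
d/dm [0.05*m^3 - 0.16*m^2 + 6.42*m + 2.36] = 0.15*m^2 - 0.32*m + 6.42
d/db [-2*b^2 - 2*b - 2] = -4*b - 2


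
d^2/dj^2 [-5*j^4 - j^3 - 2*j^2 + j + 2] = -60*j^2 - 6*j - 4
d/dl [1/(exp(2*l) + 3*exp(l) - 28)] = (-2*exp(l) - 3)*exp(l)/(exp(2*l) + 3*exp(l) - 28)^2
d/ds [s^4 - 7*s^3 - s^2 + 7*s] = 4*s^3 - 21*s^2 - 2*s + 7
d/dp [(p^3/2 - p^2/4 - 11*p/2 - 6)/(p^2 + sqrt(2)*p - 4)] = ((2*p + sqrt(2))*(-2*p^3 + p^2 + 22*p + 24) + 2*(p^2 + sqrt(2)*p - 4)*(3*p^2 - p - 11))/(4*(p^2 + sqrt(2)*p - 4)^2)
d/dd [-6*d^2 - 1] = -12*d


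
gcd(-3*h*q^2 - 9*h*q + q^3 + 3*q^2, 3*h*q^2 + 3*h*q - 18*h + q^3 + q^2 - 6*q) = q + 3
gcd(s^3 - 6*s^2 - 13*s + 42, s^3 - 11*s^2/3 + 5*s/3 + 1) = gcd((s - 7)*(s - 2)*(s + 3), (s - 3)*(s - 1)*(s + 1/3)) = 1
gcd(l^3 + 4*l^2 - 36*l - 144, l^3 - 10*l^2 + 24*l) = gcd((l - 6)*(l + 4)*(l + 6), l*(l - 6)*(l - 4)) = l - 6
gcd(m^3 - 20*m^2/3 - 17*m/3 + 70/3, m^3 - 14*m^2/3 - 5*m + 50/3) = m^2 + m/3 - 10/3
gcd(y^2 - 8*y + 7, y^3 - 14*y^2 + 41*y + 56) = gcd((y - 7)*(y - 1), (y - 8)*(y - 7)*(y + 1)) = y - 7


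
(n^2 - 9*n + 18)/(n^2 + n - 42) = (n - 3)/(n + 7)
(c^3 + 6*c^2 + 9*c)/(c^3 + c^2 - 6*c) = (c + 3)/(c - 2)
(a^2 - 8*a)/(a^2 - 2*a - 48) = a/(a + 6)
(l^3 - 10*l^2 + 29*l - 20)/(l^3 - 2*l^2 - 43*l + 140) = (l - 1)/(l + 7)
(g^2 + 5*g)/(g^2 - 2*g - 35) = g/(g - 7)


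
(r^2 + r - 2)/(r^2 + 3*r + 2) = (r - 1)/(r + 1)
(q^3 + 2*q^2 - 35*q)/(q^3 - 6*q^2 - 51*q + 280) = q/(q - 8)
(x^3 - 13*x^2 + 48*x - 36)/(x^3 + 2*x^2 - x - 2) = (x^2 - 12*x + 36)/(x^2 + 3*x + 2)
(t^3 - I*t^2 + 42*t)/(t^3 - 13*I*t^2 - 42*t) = (t + 6*I)/(t - 6*I)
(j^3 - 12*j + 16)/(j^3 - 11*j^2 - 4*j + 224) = (j^2 - 4*j + 4)/(j^2 - 15*j + 56)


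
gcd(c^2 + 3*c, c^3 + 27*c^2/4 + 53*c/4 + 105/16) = 1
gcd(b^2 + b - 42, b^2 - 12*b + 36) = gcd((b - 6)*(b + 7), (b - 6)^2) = b - 6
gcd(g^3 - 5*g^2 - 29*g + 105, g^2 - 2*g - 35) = g^2 - 2*g - 35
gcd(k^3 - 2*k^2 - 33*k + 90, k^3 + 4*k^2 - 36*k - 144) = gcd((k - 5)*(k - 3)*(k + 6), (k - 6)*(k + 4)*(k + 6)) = k + 6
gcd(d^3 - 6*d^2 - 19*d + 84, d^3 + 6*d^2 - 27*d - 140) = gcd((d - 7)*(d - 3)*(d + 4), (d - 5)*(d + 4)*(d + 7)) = d + 4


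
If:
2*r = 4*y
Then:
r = 2*y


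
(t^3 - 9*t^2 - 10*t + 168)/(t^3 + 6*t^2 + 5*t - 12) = (t^2 - 13*t + 42)/(t^2 + 2*t - 3)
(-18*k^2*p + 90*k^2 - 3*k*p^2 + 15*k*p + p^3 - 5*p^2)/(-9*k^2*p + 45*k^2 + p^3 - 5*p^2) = (-6*k + p)/(-3*k + p)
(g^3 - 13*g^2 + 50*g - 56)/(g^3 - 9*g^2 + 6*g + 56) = (g - 2)/(g + 2)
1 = 1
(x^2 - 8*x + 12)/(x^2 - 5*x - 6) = (x - 2)/(x + 1)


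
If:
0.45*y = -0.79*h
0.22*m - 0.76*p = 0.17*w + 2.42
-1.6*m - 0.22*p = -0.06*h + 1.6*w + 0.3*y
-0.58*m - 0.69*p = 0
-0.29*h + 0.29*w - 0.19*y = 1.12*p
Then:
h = -8.55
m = 1.87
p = -1.57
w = -4.79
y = 15.00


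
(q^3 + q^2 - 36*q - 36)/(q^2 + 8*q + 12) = (q^2 - 5*q - 6)/(q + 2)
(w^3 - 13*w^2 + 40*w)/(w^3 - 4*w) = (w^2 - 13*w + 40)/(w^2 - 4)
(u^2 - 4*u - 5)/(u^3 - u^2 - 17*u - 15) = 1/(u + 3)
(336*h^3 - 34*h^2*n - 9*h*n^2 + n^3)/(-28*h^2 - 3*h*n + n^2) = (-48*h^2 - 2*h*n + n^2)/(4*h + n)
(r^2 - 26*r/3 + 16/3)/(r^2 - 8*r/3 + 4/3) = (r - 8)/(r - 2)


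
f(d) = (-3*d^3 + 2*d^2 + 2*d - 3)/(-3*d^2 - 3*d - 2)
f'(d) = (6*d + 3)*(-3*d^3 + 2*d^2 + 2*d - 3)/(-3*d^2 - 3*d - 2)^2 + (-9*d^2 + 4*d + 2)/(-3*d^2 - 3*d - 2) = (9*d^4 + 18*d^3 + 18*d^2 - 26*d - 13)/(9*d^4 + 18*d^3 + 21*d^2 + 12*d + 4)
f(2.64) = 1.26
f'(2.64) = 0.85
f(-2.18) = -3.42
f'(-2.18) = 1.55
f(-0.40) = 2.57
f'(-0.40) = -0.39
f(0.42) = 0.54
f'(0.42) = -1.33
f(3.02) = 1.60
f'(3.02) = 0.89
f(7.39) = 5.80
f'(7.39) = 0.99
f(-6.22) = -7.89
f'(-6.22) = 1.01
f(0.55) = 0.39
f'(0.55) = -0.87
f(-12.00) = -13.68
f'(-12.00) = 1.00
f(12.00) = 10.37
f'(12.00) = 1.00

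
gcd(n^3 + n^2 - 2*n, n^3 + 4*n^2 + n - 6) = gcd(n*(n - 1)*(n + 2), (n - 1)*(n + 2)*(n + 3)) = n^2 + n - 2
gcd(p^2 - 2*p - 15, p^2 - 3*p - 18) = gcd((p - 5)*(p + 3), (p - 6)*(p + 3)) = p + 3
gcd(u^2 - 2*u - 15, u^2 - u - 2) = 1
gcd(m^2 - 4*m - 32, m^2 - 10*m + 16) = m - 8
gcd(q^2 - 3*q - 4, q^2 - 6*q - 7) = q + 1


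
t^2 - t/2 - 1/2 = (t - 1)*(t + 1/2)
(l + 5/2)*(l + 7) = l^2 + 19*l/2 + 35/2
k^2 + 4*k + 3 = (k + 1)*(k + 3)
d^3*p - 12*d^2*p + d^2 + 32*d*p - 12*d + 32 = (d - 8)*(d - 4)*(d*p + 1)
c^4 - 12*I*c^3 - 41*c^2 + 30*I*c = c*(c - 6*I)*(c - 5*I)*(c - I)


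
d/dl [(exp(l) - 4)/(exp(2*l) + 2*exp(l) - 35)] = (-2*(exp(l) - 4)*(exp(l) + 1) + exp(2*l) + 2*exp(l) - 35)*exp(l)/(exp(2*l) + 2*exp(l) - 35)^2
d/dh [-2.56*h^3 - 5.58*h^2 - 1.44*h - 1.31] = -7.68*h^2 - 11.16*h - 1.44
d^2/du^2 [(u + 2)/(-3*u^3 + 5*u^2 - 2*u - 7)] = 2*(-(u + 2)*(9*u^2 - 10*u + 2)^2 + (9*u^2 - 10*u + (u + 2)*(9*u - 5) + 2)*(3*u^3 - 5*u^2 + 2*u + 7))/(3*u^3 - 5*u^2 + 2*u + 7)^3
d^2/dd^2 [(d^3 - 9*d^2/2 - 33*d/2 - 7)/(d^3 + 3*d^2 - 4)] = 3*(-5*d^3 - 3*d^2 - 33*d - 13)/(d^6 + 3*d^5 - 3*d^4 - 11*d^3 + 6*d^2 + 12*d - 8)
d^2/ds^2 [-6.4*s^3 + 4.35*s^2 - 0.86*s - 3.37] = 8.7 - 38.4*s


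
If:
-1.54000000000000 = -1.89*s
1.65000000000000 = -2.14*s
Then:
No Solution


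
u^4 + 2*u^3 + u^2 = u^2*(u + 1)^2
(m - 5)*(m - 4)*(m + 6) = m^3 - 3*m^2 - 34*m + 120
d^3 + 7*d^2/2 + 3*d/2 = d*(d + 1/2)*(d + 3)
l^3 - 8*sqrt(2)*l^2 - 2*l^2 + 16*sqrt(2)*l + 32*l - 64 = (l - 2)*(l - 4*sqrt(2))^2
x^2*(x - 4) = x^3 - 4*x^2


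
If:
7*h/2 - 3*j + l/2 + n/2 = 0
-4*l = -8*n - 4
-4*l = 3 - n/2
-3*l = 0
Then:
No Solution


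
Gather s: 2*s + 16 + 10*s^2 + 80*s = 10*s^2 + 82*s + 16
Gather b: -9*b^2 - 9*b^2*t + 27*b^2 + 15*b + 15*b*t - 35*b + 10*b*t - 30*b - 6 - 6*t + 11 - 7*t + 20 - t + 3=b^2*(18 - 9*t) + b*(25*t - 50) - 14*t + 28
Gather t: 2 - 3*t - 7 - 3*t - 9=-6*t - 14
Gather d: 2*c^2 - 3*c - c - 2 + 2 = 2*c^2 - 4*c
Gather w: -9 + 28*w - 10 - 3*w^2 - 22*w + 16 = -3*w^2 + 6*w - 3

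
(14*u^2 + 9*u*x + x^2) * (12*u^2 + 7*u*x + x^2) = 168*u^4 + 206*u^3*x + 89*u^2*x^2 + 16*u*x^3 + x^4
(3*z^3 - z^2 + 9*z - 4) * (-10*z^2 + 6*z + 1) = -30*z^5 + 28*z^4 - 93*z^3 + 93*z^2 - 15*z - 4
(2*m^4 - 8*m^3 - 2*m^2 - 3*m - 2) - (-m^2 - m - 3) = 2*m^4 - 8*m^3 - m^2 - 2*m + 1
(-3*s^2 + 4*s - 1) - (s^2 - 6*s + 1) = -4*s^2 + 10*s - 2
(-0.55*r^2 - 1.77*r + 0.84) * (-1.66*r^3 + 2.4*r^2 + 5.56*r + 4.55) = 0.913*r^5 + 1.6182*r^4 - 8.7004*r^3 - 10.3277*r^2 - 3.3831*r + 3.822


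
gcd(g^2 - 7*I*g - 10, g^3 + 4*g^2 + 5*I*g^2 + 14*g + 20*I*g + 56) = g - 2*I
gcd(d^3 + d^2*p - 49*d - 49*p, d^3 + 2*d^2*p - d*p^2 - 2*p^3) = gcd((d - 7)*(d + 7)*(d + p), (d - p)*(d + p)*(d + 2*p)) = d + p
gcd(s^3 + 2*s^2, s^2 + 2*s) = s^2 + 2*s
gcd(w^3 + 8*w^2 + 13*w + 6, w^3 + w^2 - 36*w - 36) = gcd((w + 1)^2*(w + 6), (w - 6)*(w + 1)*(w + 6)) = w^2 + 7*w + 6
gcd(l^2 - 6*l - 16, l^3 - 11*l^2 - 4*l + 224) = l - 8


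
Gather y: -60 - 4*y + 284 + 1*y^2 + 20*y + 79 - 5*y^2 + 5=-4*y^2 + 16*y + 308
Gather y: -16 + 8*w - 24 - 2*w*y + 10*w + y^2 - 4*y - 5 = 18*w + y^2 + y*(-2*w - 4) - 45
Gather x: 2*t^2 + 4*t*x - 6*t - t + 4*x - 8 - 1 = 2*t^2 - 7*t + x*(4*t + 4) - 9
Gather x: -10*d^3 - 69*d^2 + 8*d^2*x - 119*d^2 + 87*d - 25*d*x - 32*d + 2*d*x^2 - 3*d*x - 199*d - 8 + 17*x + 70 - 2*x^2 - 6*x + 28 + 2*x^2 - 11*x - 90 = -10*d^3 - 188*d^2 + 2*d*x^2 - 144*d + x*(8*d^2 - 28*d)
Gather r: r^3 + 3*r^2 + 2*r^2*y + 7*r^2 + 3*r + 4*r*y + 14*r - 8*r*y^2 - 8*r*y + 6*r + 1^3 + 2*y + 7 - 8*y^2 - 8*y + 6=r^3 + r^2*(2*y + 10) + r*(-8*y^2 - 4*y + 23) - 8*y^2 - 6*y + 14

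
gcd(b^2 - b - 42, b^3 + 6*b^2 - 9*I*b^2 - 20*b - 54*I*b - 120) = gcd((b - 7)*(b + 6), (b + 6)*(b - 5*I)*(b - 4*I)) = b + 6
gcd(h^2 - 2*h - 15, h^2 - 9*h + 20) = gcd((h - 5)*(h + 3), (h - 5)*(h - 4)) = h - 5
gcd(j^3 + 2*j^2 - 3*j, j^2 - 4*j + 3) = j - 1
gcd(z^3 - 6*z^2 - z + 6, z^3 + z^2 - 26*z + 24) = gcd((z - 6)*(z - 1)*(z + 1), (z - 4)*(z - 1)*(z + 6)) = z - 1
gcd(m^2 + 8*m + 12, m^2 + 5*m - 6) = m + 6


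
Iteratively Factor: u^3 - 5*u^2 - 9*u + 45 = (u - 5)*(u^2 - 9) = (u - 5)*(u - 3)*(u + 3)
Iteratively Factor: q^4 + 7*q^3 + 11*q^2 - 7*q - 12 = (q + 4)*(q^3 + 3*q^2 - q - 3) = (q + 1)*(q + 4)*(q^2 + 2*q - 3) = (q - 1)*(q + 1)*(q + 4)*(q + 3)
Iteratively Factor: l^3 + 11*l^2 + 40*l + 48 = (l + 3)*(l^2 + 8*l + 16) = (l + 3)*(l + 4)*(l + 4)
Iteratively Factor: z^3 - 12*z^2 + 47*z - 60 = (z - 4)*(z^2 - 8*z + 15) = (z - 4)*(z - 3)*(z - 5)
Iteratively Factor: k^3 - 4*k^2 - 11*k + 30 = (k - 2)*(k^2 - 2*k - 15) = (k - 2)*(k + 3)*(k - 5)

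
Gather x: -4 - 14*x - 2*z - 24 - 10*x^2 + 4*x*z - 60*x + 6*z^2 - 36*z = -10*x^2 + x*(4*z - 74) + 6*z^2 - 38*z - 28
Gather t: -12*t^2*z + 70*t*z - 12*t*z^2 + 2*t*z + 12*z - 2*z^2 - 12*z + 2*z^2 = -12*t^2*z + t*(-12*z^2 + 72*z)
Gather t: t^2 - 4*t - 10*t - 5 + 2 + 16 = t^2 - 14*t + 13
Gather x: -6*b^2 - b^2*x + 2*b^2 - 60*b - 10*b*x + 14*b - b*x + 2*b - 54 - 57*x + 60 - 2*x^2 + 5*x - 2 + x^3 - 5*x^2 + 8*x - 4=-4*b^2 - 44*b + x^3 - 7*x^2 + x*(-b^2 - 11*b - 44)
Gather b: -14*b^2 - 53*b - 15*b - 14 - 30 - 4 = -14*b^2 - 68*b - 48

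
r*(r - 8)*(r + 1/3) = r^3 - 23*r^2/3 - 8*r/3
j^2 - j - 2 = (j - 2)*(j + 1)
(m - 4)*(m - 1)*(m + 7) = m^3 + 2*m^2 - 31*m + 28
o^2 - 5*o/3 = o*(o - 5/3)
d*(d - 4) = d^2 - 4*d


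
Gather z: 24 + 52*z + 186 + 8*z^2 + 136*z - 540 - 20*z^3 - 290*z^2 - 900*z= -20*z^3 - 282*z^2 - 712*z - 330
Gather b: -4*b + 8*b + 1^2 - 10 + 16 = 4*b + 7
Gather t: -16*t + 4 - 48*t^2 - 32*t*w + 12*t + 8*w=-48*t^2 + t*(-32*w - 4) + 8*w + 4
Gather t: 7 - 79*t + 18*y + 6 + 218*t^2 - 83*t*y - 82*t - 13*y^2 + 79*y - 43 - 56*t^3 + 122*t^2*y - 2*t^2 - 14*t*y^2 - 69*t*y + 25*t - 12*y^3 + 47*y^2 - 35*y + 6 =-56*t^3 + t^2*(122*y + 216) + t*(-14*y^2 - 152*y - 136) - 12*y^3 + 34*y^2 + 62*y - 24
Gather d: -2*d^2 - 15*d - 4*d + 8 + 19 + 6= -2*d^2 - 19*d + 33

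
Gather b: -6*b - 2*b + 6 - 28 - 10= -8*b - 32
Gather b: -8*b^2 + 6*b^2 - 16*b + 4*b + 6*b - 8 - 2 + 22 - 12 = -2*b^2 - 6*b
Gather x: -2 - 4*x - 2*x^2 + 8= -2*x^2 - 4*x + 6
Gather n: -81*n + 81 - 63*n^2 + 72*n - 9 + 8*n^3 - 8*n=8*n^3 - 63*n^2 - 17*n + 72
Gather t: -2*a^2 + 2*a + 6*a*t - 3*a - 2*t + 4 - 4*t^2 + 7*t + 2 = -2*a^2 - a - 4*t^2 + t*(6*a + 5) + 6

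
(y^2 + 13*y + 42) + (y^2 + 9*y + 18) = 2*y^2 + 22*y + 60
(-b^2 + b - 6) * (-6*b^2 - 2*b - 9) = 6*b^4 - 4*b^3 + 43*b^2 + 3*b + 54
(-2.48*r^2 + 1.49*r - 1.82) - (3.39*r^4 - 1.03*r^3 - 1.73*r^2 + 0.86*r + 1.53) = -3.39*r^4 + 1.03*r^3 - 0.75*r^2 + 0.63*r - 3.35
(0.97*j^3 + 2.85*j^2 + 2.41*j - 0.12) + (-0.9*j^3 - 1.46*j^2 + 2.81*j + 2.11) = 0.07*j^3 + 1.39*j^2 + 5.22*j + 1.99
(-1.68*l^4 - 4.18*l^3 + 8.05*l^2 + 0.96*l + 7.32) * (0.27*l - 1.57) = -0.4536*l^5 + 1.509*l^4 + 8.7361*l^3 - 12.3793*l^2 + 0.4692*l - 11.4924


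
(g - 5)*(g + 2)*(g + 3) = g^3 - 19*g - 30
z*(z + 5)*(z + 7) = z^3 + 12*z^2 + 35*z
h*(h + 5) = h^2 + 5*h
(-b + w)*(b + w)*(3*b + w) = -3*b^3 - b^2*w + 3*b*w^2 + w^3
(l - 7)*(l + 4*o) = l^2 + 4*l*o - 7*l - 28*o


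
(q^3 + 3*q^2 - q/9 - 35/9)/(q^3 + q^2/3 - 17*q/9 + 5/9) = (3*q + 7)/(3*q - 1)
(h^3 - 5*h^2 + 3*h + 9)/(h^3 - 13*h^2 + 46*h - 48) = (h^2 - 2*h - 3)/(h^2 - 10*h + 16)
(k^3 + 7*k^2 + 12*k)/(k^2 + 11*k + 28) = k*(k + 3)/(k + 7)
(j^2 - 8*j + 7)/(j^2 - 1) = (j - 7)/(j + 1)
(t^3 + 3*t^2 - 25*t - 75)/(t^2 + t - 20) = (t^2 - 2*t - 15)/(t - 4)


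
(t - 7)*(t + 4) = t^2 - 3*t - 28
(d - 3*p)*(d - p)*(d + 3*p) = d^3 - d^2*p - 9*d*p^2 + 9*p^3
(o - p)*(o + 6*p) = o^2 + 5*o*p - 6*p^2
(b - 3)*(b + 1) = b^2 - 2*b - 3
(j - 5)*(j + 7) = j^2 + 2*j - 35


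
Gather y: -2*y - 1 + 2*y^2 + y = 2*y^2 - y - 1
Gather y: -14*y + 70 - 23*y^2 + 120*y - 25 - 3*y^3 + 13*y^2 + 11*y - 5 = -3*y^3 - 10*y^2 + 117*y + 40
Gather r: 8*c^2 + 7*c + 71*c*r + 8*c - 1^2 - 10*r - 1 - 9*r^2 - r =8*c^2 + 15*c - 9*r^2 + r*(71*c - 11) - 2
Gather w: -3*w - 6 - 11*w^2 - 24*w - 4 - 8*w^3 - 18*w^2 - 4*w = -8*w^3 - 29*w^2 - 31*w - 10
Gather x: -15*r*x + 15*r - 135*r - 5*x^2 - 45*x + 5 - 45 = -120*r - 5*x^2 + x*(-15*r - 45) - 40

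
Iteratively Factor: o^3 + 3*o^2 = (o)*(o^2 + 3*o) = o^2*(o + 3)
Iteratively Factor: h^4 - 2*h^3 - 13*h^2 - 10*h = (h - 5)*(h^3 + 3*h^2 + 2*h) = (h - 5)*(h + 1)*(h^2 + 2*h) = (h - 5)*(h + 1)*(h + 2)*(h)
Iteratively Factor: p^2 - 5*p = (p - 5)*(p)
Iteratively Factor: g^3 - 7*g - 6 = (g + 2)*(g^2 - 2*g - 3) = (g - 3)*(g + 2)*(g + 1)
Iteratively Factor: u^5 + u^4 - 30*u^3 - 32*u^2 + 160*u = (u + 4)*(u^4 - 3*u^3 - 18*u^2 + 40*u) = u*(u + 4)*(u^3 - 3*u^2 - 18*u + 40) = u*(u - 5)*(u + 4)*(u^2 + 2*u - 8) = u*(u - 5)*(u - 2)*(u + 4)*(u + 4)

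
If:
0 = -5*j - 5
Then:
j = -1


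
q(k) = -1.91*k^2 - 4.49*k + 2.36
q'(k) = -3.82*k - 4.49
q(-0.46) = 4.02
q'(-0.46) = -2.73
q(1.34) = -7.09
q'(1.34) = -9.61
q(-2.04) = 3.57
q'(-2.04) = 3.30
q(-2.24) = 2.83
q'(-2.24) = 4.07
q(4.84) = -64.11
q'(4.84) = -22.98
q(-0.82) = 4.76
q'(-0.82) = -1.36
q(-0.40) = 3.85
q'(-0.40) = -2.96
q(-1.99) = 3.73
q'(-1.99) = 3.11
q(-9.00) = -111.94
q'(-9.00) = 29.89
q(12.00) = -326.56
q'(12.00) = -50.33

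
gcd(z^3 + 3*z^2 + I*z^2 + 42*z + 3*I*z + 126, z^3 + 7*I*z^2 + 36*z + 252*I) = z^2 + I*z + 42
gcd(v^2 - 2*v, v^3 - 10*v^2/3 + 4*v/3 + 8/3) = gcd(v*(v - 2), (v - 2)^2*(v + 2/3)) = v - 2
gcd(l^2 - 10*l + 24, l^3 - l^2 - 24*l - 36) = l - 6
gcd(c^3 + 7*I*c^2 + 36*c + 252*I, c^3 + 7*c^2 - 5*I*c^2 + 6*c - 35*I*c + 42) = c - 6*I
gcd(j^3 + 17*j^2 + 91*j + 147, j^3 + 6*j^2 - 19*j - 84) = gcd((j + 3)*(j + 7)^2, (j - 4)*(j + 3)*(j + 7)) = j^2 + 10*j + 21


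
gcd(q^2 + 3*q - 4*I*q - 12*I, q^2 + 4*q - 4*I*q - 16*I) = q - 4*I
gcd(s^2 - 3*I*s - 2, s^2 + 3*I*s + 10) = s - 2*I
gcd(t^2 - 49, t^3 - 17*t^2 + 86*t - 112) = t - 7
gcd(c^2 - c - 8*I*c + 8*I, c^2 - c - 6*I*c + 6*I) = c - 1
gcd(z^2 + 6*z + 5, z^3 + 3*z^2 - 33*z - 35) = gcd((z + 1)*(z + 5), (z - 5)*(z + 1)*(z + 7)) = z + 1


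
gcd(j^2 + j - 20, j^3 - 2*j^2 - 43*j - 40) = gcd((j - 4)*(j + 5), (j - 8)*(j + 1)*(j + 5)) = j + 5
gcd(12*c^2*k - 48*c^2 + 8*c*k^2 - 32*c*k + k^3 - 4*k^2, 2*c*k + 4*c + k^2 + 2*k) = 2*c + k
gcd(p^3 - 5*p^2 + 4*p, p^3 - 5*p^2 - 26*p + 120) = p - 4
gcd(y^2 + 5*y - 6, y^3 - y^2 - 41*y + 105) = 1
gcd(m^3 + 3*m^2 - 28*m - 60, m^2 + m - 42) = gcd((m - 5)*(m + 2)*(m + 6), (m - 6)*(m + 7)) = 1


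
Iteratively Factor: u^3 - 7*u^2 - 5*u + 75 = (u + 3)*(u^2 - 10*u + 25) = (u - 5)*(u + 3)*(u - 5)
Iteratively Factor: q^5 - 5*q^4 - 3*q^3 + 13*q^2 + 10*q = (q)*(q^4 - 5*q^3 - 3*q^2 + 13*q + 10) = q*(q + 1)*(q^3 - 6*q^2 + 3*q + 10) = q*(q + 1)^2*(q^2 - 7*q + 10) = q*(q - 2)*(q + 1)^2*(q - 5)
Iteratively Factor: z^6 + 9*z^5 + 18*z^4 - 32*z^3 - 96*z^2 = (z)*(z^5 + 9*z^4 + 18*z^3 - 32*z^2 - 96*z) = z*(z + 3)*(z^4 + 6*z^3 - 32*z) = z*(z - 2)*(z + 3)*(z^3 + 8*z^2 + 16*z) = z*(z - 2)*(z + 3)*(z + 4)*(z^2 + 4*z) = z^2*(z - 2)*(z + 3)*(z + 4)*(z + 4)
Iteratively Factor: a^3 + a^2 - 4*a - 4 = (a - 2)*(a^2 + 3*a + 2) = (a - 2)*(a + 2)*(a + 1)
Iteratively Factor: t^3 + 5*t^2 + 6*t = (t + 2)*(t^2 + 3*t) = (t + 2)*(t + 3)*(t)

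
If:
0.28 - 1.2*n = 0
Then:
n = 0.23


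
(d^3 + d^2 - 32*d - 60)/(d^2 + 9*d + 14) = (d^2 - d - 30)/(d + 7)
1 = 1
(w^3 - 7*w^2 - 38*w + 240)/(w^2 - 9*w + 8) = (w^2 + w - 30)/(w - 1)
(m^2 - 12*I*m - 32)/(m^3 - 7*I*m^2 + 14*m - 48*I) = (m - 4*I)/(m^2 + I*m + 6)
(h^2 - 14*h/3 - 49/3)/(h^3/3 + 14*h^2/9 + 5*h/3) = 3*(3*h^2 - 14*h - 49)/(h*(3*h^2 + 14*h + 15))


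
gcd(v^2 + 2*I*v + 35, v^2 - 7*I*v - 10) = v - 5*I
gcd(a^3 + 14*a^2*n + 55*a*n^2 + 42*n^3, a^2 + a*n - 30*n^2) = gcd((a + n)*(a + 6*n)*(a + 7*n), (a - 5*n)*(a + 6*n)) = a + 6*n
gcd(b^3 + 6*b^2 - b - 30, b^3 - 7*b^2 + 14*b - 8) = b - 2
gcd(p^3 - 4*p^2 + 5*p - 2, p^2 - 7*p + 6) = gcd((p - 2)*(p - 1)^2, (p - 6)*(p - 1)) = p - 1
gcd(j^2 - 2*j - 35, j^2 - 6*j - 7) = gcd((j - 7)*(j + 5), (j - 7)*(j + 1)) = j - 7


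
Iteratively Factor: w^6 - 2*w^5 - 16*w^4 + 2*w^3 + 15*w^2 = (w + 3)*(w^5 - 5*w^4 - w^3 + 5*w^2) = w*(w + 3)*(w^4 - 5*w^3 - w^2 + 5*w) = w*(w + 1)*(w + 3)*(w^3 - 6*w^2 + 5*w) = w*(w - 5)*(w + 1)*(w + 3)*(w^2 - w) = w*(w - 5)*(w - 1)*(w + 1)*(w + 3)*(w)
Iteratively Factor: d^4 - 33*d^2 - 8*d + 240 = (d - 3)*(d^3 + 3*d^2 - 24*d - 80) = (d - 5)*(d - 3)*(d^2 + 8*d + 16) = (d - 5)*(d - 3)*(d + 4)*(d + 4)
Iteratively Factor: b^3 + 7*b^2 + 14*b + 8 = (b + 1)*(b^2 + 6*b + 8) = (b + 1)*(b + 4)*(b + 2)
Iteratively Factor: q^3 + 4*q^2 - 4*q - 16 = (q + 2)*(q^2 + 2*q - 8) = (q + 2)*(q + 4)*(q - 2)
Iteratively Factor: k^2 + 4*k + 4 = (k + 2)*(k + 2)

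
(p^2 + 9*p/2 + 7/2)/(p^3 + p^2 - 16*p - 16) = (p + 7/2)/(p^2 - 16)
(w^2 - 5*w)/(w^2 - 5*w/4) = 4*(w - 5)/(4*w - 5)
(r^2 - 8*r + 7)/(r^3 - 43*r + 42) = (r - 7)/(r^2 + r - 42)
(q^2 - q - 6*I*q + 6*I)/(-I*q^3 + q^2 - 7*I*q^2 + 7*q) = (I*q^2 + q*(6 - I) - 6)/(q*(q^2 + q*(7 + I) + 7*I))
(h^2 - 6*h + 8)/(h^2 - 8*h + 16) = (h - 2)/(h - 4)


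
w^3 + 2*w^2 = w^2*(w + 2)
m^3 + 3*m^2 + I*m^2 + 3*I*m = m*(m + 3)*(m + I)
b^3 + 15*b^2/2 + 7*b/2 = b*(b + 1/2)*(b + 7)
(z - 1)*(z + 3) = z^2 + 2*z - 3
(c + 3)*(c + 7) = c^2 + 10*c + 21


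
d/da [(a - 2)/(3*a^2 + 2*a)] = (-3*a^2 + 12*a + 4)/(a^2*(9*a^2 + 12*a + 4))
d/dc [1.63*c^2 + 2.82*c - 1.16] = 3.26*c + 2.82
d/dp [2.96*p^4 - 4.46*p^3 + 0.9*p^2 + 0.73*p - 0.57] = 11.84*p^3 - 13.38*p^2 + 1.8*p + 0.73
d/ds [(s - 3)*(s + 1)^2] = (s + 1)*(3*s - 5)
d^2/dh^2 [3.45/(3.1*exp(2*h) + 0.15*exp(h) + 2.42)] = (3.45*(6.2*exp(h) + 0.15)*(12.4*exp(h) + 0.3)*exp(h) - (42.78*exp(h) + 0.5175)*(3.1*exp(2*h) + 0.15*exp(h) + 2.42))*exp(h)/(3.1*exp(2*h) + 0.15*exp(h) + 2.42)^3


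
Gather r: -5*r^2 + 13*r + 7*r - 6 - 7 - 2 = -5*r^2 + 20*r - 15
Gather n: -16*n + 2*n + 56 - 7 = 49 - 14*n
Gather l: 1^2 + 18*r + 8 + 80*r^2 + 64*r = 80*r^2 + 82*r + 9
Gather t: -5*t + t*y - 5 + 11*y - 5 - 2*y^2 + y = t*(y - 5) - 2*y^2 + 12*y - 10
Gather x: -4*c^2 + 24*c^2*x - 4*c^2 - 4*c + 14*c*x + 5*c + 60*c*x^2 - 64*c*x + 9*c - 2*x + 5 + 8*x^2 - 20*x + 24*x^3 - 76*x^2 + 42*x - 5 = -8*c^2 + 10*c + 24*x^3 + x^2*(60*c - 68) + x*(24*c^2 - 50*c + 20)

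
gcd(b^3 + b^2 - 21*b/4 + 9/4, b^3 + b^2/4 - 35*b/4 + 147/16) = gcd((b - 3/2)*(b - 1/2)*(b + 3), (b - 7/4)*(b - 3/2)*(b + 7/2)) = b - 3/2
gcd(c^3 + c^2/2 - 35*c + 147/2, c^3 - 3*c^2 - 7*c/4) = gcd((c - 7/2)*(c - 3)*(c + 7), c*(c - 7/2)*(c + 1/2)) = c - 7/2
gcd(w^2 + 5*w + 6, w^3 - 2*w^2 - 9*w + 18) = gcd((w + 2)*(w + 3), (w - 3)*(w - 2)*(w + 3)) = w + 3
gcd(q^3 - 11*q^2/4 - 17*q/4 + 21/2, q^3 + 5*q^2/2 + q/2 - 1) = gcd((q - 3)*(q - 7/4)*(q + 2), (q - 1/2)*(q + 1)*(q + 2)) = q + 2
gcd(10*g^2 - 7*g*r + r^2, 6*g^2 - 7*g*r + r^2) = 1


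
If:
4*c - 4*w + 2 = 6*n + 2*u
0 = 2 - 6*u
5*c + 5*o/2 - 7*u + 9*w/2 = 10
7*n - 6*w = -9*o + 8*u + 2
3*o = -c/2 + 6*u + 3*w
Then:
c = -88/1073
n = -2846/3219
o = 7268/3219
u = 1/3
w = 5078/3219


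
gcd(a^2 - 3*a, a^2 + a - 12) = a - 3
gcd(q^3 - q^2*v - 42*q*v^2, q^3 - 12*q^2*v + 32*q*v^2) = q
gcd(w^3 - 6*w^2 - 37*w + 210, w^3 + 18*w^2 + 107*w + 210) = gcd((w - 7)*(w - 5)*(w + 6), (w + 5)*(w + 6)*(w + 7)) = w + 6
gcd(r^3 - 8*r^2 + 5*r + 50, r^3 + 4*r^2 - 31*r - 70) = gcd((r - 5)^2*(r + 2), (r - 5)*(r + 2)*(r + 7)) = r^2 - 3*r - 10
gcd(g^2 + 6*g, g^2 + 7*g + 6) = g + 6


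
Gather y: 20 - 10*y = 20 - 10*y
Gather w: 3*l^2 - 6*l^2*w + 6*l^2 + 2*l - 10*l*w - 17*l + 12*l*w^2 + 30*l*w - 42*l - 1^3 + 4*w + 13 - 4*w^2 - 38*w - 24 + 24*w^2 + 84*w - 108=9*l^2 - 57*l + w^2*(12*l + 20) + w*(-6*l^2 + 20*l + 50) - 120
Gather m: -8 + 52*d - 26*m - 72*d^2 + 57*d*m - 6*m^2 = -72*d^2 + 52*d - 6*m^2 + m*(57*d - 26) - 8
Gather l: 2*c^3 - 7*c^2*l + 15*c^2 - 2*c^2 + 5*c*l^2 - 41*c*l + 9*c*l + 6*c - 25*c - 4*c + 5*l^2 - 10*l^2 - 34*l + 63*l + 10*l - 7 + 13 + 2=2*c^3 + 13*c^2 - 23*c + l^2*(5*c - 5) + l*(-7*c^2 - 32*c + 39) + 8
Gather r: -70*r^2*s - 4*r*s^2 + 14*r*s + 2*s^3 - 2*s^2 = -70*r^2*s + r*(-4*s^2 + 14*s) + 2*s^3 - 2*s^2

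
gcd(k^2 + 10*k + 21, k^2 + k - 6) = k + 3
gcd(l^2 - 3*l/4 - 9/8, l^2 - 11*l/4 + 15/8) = l - 3/2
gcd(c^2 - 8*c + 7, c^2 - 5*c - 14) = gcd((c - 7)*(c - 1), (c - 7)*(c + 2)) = c - 7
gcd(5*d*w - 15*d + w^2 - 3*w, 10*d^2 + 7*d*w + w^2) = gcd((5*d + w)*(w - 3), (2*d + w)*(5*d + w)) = 5*d + w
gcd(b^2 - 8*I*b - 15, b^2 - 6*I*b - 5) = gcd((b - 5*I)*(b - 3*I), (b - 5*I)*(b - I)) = b - 5*I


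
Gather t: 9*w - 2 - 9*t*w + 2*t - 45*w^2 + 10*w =t*(2 - 9*w) - 45*w^2 + 19*w - 2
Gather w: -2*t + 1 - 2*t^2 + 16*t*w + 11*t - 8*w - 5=-2*t^2 + 9*t + w*(16*t - 8) - 4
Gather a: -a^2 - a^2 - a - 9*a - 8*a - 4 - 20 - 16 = -2*a^2 - 18*a - 40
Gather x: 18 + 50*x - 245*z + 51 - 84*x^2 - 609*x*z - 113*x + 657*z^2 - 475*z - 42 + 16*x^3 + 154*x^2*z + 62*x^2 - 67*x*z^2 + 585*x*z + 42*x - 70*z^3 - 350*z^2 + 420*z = 16*x^3 + x^2*(154*z - 22) + x*(-67*z^2 - 24*z - 21) - 70*z^3 + 307*z^2 - 300*z + 27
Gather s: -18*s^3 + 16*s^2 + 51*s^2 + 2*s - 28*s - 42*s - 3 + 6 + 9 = -18*s^3 + 67*s^2 - 68*s + 12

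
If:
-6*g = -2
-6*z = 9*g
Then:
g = 1/3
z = -1/2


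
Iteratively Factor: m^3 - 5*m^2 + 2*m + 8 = (m + 1)*(m^2 - 6*m + 8) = (m - 2)*(m + 1)*(m - 4)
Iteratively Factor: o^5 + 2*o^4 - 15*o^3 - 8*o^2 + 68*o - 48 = (o - 2)*(o^4 + 4*o^3 - 7*o^2 - 22*o + 24) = (o - 2)^2*(o^3 + 6*o^2 + 5*o - 12) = (o - 2)^2*(o + 3)*(o^2 + 3*o - 4) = (o - 2)^2*(o - 1)*(o + 3)*(o + 4)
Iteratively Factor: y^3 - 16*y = (y - 4)*(y^2 + 4*y) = (y - 4)*(y + 4)*(y)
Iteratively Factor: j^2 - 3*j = (j)*(j - 3)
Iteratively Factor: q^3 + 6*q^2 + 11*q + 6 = (q + 2)*(q^2 + 4*q + 3) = (q + 2)*(q + 3)*(q + 1)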